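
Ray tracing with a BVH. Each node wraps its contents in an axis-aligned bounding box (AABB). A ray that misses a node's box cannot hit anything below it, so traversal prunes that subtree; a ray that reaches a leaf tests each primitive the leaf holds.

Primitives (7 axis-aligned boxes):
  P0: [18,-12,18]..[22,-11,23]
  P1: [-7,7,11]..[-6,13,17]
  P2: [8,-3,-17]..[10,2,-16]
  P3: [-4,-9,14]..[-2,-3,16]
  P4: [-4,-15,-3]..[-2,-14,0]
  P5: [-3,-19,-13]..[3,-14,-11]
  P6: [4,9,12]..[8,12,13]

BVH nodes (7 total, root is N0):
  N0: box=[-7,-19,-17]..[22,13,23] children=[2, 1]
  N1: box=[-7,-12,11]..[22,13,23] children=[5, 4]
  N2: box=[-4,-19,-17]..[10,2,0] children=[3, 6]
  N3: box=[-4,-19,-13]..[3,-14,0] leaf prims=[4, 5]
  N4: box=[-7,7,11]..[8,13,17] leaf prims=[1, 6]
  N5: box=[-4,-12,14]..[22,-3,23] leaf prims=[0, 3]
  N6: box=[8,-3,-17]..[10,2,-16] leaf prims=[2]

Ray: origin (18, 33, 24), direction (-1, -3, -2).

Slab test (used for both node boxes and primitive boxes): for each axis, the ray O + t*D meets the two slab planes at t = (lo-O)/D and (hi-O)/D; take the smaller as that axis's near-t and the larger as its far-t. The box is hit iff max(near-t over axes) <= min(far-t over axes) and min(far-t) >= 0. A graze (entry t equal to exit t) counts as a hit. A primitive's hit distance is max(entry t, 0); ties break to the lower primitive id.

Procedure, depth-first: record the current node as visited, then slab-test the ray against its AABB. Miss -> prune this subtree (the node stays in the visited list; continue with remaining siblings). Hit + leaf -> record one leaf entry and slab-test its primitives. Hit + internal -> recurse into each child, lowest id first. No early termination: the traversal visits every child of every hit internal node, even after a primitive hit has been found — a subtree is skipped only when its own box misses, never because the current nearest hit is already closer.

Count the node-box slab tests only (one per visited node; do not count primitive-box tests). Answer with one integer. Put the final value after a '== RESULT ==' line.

Traverse from the root:
N0 x:[-4,25] y:[20/3,52/3] z:[1/2,41/2] -> hit [20/3,52/3], descend [1, 2]
  N1 x:[-4,25] y:[20/3,15] z:[1/2,13/2] -> miss, prune
  N2 x:[8,22] y:[31/3,52/3] z:[12,41/2] -> hit [12,52/3], descend [3, 6]
    N3 x:[15,22] y:[47/3,52/3] z:[12,37/2] -> hit [47/3,52/3] leaf, test {P4(miss), P5(miss)}
    N6 x:[8,10] y:[31/3,12] z:[20,41/2] -> miss, prune

Visited [0, 1, 2, 3, 6]. Tests: 5 box, 1 leaf. Nearest: miss.

== RESULT ==
5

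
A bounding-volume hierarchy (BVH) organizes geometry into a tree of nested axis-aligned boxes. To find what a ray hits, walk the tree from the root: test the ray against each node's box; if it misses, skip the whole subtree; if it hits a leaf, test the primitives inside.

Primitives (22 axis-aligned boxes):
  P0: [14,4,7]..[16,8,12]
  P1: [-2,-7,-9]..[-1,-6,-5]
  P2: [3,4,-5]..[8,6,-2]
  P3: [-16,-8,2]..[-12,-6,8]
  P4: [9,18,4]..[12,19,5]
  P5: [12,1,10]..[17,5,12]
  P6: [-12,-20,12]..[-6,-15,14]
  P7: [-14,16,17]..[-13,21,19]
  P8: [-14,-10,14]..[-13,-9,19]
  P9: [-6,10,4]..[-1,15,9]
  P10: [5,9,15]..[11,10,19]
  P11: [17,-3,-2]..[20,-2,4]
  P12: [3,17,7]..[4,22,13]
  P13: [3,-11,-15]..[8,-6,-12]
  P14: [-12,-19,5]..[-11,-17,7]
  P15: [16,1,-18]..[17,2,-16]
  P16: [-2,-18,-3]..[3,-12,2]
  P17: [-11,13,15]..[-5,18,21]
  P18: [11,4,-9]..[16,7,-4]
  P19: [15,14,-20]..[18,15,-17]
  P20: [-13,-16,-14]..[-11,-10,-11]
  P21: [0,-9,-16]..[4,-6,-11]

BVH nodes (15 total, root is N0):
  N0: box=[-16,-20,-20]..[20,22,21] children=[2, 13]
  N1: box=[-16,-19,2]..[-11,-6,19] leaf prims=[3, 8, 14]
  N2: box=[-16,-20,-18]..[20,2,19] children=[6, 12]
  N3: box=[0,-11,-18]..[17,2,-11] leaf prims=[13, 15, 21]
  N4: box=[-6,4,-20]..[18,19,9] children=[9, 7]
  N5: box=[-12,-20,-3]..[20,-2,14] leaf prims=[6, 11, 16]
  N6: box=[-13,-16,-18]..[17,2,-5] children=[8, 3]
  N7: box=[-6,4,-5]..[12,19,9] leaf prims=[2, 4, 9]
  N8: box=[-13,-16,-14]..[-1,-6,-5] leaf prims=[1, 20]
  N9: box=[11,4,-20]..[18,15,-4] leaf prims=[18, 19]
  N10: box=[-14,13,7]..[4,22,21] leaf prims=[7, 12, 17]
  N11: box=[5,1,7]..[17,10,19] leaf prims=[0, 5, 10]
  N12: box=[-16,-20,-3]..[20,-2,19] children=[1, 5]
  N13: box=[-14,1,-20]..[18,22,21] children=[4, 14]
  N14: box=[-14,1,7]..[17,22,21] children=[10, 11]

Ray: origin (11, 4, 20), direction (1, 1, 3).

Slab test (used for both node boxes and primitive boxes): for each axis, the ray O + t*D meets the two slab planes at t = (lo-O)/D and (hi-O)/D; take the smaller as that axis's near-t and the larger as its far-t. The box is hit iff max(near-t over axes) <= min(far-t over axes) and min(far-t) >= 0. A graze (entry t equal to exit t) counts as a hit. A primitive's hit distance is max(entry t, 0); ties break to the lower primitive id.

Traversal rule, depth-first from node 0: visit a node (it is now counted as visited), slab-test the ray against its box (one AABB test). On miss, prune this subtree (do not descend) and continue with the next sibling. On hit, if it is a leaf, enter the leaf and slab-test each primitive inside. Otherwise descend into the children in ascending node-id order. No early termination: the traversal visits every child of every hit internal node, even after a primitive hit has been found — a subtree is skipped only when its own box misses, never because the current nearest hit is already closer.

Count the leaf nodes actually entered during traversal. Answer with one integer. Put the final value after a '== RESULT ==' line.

Walk:
N0 x:[-27,9] y:[-24,18] z:[-40/3,1/3] -> hit [-40/3,1/3], descend [2, 13]
  N2 x:[-27,9] y:[-24,-2] z:[-38/3,-1/3] -> miss, prune
  N13 x:[-25,7] y:[-3,18] z:[-40/3,1/3] -> hit [-3,1/3], descend [4, 14]
    N4 x:[-17,7] y:[0,15] z:[-40/3,-11/3] -> miss, prune
    N14 x:[-25,6] y:[-3,18] z:[-13/3,1/3] -> hit [-3,1/3], descend [10, 11]
      N10 x:[-25,-7] y:[9,18] z:[-13/3,1/3] -> miss, prune
      N11 x:[-6,6] y:[-3,6] z:[-13/3,-1/3] -> miss, prune

Visited [0, 2, 13, 4, 14, 10, 11]. Tests: 7 box, 0 leaf. Nearest: miss.

== RESULT ==
0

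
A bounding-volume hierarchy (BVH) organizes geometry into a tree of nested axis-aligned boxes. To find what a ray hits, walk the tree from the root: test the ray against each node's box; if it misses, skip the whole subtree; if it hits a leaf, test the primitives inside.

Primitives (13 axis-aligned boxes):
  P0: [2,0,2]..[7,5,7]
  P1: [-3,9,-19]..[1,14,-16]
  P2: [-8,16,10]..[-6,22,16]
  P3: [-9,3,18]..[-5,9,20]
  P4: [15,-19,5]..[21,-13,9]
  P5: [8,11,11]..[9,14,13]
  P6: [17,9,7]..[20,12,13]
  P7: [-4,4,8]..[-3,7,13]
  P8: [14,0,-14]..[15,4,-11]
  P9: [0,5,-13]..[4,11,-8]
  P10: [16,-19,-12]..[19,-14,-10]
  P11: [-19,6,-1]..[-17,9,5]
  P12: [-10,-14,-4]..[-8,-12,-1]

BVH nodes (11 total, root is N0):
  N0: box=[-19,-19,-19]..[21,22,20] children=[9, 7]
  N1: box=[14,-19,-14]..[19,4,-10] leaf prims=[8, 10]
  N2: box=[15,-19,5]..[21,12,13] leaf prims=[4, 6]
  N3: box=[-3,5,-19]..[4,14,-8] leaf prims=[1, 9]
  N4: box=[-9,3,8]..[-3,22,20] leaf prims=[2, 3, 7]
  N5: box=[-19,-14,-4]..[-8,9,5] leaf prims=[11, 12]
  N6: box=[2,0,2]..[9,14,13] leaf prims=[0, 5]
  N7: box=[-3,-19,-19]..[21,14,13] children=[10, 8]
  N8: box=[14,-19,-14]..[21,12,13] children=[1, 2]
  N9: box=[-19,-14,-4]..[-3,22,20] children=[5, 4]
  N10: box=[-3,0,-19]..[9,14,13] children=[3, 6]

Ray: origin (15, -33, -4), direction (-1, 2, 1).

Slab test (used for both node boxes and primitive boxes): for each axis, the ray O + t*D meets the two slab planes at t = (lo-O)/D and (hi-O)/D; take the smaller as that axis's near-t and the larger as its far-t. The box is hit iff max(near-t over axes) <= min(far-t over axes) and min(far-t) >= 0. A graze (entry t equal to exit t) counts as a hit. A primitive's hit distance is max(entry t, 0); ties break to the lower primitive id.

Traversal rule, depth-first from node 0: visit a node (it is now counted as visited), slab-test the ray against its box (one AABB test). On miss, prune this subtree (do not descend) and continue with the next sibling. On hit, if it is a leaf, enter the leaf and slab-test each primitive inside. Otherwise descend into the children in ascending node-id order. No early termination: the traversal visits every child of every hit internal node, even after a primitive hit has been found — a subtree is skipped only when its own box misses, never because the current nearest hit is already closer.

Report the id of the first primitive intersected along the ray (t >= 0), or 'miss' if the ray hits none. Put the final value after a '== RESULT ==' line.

Walk:
N0 x:[-6,34] y:[7,55/2] z:[-15,24] -> hit [7,24], descend [7, 9]
  N7 x:[-6,18] y:[7,47/2] z:[-15,17] -> hit [7,17], descend [8, 10]
    N8 x:[-6,1] y:[7,45/2] z:[-10,17] -> miss, prune
    N10 x:[6,18] y:[33/2,47/2] z:[-15,17] -> hit [33/2,17], descend [3, 6]
      N3 x:[11,18] y:[19,47/2] z:[-15,-4] -> miss, prune
      N6 x:[6,13] y:[33/2,47/2] z:[6,17] -> miss, prune
  N9 x:[18,34] y:[19/2,55/2] z:[0,24] -> hit [18,24], descend [4, 5]
    N4 x:[18,24] y:[18,55/2] z:[12,24] -> hit [18,24] leaf, test {P2(miss), P3(miss), P7(miss)}
    N5 x:[23,34] y:[19/2,21] z:[0,9] -> miss, prune

Visited [0, 7, 8, 10, 3, 6, 9, 4, 5]. Tests: 9 box, 1 leaf. Nearest: miss.

== RESULT ==
miss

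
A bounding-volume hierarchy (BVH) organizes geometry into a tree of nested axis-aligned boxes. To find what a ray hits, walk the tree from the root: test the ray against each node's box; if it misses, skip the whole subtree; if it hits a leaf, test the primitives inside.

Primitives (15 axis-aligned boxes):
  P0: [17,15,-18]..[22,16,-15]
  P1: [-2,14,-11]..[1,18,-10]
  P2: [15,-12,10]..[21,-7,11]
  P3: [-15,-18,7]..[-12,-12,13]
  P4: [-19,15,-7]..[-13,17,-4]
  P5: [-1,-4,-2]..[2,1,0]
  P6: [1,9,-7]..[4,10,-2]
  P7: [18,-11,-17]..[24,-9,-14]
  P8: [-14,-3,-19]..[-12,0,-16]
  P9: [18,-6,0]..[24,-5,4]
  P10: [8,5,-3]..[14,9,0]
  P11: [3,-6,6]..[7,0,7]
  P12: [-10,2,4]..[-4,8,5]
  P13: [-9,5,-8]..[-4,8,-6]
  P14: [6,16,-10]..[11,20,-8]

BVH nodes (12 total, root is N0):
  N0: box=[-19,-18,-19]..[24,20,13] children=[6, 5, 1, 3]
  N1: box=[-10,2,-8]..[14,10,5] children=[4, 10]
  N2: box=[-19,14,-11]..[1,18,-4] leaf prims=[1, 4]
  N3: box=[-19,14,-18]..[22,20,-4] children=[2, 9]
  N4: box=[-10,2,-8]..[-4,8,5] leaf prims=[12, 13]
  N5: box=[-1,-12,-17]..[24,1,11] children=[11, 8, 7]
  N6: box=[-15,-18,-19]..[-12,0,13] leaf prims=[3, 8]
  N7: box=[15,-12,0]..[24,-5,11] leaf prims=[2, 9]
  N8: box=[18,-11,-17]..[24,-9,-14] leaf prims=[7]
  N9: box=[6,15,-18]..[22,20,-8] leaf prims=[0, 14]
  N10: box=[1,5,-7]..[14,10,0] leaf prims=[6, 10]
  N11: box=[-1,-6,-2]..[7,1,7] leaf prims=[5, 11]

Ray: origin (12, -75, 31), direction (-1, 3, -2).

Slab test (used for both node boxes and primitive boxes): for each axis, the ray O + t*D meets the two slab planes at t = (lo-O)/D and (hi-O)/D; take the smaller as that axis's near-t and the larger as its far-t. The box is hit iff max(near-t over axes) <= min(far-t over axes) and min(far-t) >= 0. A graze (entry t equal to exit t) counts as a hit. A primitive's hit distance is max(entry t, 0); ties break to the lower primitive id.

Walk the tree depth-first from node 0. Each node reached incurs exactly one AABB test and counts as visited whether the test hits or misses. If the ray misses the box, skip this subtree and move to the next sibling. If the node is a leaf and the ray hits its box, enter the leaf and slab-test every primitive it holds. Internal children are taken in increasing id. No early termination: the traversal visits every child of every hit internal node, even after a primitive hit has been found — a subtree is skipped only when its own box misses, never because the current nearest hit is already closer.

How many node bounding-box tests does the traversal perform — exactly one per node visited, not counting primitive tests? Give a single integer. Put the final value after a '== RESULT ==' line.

Traverse from the root:
N0 x:[-12,31] y:[19,95/3] z:[9,25] -> hit [19,25], descend [1, 3, 5, 6]
  N1 x:[-2,22] y:[77/3,85/3] z:[13,39/2] -> miss, prune
  N3 x:[-10,31] y:[89/3,95/3] z:[35/2,49/2] -> miss, prune
  N5 x:[-12,13] y:[21,76/3] z:[10,24] -> miss, prune
  N6 x:[24,27] y:[19,25] z:[9,25] -> hit [24,25] leaf, test {P3(miss), P8@t=24}

Visited [0, 1, 3, 5, 6]. Tests: 5 box, 1 leaf. Nearest: P8.

== RESULT ==
5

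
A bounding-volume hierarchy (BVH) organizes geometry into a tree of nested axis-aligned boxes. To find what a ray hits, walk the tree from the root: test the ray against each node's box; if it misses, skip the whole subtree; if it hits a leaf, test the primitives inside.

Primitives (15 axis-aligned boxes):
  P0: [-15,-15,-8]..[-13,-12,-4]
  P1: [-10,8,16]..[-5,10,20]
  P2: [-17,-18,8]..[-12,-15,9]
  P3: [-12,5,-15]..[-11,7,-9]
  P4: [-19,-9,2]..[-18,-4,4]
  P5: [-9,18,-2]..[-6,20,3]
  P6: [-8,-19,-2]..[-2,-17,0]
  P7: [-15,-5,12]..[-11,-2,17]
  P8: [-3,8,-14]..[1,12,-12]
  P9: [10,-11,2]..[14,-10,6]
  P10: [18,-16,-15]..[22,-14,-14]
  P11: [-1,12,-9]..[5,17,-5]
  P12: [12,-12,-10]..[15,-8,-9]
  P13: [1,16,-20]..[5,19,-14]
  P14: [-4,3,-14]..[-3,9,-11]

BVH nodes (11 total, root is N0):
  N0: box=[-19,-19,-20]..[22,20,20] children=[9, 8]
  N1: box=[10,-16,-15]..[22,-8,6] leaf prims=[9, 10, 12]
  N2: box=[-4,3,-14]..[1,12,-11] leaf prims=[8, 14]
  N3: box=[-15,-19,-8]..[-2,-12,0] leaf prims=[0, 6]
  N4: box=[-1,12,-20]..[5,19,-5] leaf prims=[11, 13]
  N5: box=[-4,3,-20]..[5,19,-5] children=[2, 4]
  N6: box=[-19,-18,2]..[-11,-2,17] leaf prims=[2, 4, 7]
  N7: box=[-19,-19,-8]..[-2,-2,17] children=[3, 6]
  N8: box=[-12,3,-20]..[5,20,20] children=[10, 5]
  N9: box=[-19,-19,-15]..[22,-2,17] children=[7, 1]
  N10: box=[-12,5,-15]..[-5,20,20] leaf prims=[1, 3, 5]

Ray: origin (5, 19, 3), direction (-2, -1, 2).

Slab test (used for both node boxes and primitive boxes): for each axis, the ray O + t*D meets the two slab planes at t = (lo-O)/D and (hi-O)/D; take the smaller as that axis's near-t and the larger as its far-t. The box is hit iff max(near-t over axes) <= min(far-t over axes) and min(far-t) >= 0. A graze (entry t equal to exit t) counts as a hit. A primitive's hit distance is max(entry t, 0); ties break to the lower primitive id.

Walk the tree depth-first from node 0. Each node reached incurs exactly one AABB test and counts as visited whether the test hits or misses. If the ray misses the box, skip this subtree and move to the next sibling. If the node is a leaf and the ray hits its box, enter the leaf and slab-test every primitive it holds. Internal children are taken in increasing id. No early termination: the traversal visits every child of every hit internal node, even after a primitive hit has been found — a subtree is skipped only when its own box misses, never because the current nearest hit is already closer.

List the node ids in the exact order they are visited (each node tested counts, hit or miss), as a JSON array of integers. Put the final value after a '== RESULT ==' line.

Walk:
N0 x:[-17/2,12] y:[-1,38] z:[-23/2,17/2] -> hit [-1,17/2], descend [8, 9]
  N8 x:[0,17/2] y:[-1,16] z:[-23/2,17/2] -> hit [0,17/2], descend [5, 10]
    N5 x:[0,9/2] y:[0,16] z:[-23/2,-4] -> miss, prune
    N10 x:[5,17/2] y:[-1,14] z:[-9,17/2] -> hit [5,17/2] leaf, test {P1(miss), P3(miss), P5(miss)}
  N9 x:[-17/2,12] y:[21,38] z:[-9,7] -> miss, prune

Summary -> nodes [0, 8, 5, 10, 9]; box-tests=5; leaf-entries=1; first=miss

== RESULT ==
[0, 8, 5, 10, 9]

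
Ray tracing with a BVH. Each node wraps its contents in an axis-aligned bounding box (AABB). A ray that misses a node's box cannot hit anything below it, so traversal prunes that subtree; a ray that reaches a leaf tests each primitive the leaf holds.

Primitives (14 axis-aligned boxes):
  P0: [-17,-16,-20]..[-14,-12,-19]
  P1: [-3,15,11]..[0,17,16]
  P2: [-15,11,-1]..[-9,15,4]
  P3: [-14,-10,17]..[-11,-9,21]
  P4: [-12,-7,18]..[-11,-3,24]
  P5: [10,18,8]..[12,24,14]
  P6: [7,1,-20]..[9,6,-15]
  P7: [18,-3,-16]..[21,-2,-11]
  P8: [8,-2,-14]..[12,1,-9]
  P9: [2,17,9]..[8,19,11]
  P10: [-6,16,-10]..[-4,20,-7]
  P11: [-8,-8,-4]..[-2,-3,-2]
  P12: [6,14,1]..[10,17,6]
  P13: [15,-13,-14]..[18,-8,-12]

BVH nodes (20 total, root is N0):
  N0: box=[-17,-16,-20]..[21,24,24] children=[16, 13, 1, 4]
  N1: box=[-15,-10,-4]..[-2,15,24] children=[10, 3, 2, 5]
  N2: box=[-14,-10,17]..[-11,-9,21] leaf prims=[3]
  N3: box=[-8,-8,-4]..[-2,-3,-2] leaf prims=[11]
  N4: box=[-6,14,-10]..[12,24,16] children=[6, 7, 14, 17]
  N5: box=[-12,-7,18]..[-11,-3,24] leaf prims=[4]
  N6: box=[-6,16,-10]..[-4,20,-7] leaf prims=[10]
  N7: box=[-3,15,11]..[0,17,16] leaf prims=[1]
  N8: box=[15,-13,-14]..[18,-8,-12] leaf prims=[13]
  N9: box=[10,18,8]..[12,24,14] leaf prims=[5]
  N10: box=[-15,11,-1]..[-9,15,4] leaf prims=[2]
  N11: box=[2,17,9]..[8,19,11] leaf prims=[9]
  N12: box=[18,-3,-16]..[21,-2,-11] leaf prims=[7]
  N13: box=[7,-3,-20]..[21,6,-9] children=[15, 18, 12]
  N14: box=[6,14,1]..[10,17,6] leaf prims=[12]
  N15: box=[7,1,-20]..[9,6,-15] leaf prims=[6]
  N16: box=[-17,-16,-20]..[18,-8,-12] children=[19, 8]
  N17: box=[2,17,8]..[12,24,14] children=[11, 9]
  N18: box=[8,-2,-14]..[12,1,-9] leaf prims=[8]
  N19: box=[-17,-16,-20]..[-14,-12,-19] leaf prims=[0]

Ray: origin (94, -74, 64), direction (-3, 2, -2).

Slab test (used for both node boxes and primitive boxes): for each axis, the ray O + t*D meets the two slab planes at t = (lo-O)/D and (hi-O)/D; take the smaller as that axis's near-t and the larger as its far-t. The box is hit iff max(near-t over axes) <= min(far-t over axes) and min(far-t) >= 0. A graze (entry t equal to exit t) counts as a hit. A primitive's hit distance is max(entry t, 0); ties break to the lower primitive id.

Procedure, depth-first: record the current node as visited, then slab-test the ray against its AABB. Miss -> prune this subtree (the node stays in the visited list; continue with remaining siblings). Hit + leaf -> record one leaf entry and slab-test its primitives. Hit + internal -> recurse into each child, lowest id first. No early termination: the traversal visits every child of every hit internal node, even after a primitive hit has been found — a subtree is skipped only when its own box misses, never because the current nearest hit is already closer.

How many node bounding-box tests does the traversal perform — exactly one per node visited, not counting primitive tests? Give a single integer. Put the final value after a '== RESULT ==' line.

Trace the traversal:
N0 x:[73/3,37] y:[29,49] z:[20,42] -> hit [29,37], descend [1, 4, 13, 16]
  N1 x:[32,109/3] y:[32,89/2] z:[20,34] -> hit [32,34], descend [2, 3, 5, 10]
    N2 x:[35,36] y:[32,65/2] z:[43/2,47/2] -> miss, prune
    N3 x:[32,34] y:[33,71/2] z:[33,34] -> hit [33,34] leaf, test {P11@t=33}
    N5 x:[35,106/3] y:[67/2,71/2] z:[20,23] -> miss, prune
    N10 x:[103/3,109/3] y:[85/2,89/2] z:[30,65/2] -> miss, prune
  N4 x:[82/3,100/3] y:[44,49] z:[24,37] -> miss, prune
  N13 x:[73/3,29] y:[71/2,40] z:[73/2,42] -> miss, prune
  N16 x:[76/3,37] y:[29,33] z:[38,42] -> miss, prune

order=[0, 1, 2, 3, 5, 10, 4, 13, 16]  |boxes|=9  |leaves|=1  hit=P11

== RESULT ==
9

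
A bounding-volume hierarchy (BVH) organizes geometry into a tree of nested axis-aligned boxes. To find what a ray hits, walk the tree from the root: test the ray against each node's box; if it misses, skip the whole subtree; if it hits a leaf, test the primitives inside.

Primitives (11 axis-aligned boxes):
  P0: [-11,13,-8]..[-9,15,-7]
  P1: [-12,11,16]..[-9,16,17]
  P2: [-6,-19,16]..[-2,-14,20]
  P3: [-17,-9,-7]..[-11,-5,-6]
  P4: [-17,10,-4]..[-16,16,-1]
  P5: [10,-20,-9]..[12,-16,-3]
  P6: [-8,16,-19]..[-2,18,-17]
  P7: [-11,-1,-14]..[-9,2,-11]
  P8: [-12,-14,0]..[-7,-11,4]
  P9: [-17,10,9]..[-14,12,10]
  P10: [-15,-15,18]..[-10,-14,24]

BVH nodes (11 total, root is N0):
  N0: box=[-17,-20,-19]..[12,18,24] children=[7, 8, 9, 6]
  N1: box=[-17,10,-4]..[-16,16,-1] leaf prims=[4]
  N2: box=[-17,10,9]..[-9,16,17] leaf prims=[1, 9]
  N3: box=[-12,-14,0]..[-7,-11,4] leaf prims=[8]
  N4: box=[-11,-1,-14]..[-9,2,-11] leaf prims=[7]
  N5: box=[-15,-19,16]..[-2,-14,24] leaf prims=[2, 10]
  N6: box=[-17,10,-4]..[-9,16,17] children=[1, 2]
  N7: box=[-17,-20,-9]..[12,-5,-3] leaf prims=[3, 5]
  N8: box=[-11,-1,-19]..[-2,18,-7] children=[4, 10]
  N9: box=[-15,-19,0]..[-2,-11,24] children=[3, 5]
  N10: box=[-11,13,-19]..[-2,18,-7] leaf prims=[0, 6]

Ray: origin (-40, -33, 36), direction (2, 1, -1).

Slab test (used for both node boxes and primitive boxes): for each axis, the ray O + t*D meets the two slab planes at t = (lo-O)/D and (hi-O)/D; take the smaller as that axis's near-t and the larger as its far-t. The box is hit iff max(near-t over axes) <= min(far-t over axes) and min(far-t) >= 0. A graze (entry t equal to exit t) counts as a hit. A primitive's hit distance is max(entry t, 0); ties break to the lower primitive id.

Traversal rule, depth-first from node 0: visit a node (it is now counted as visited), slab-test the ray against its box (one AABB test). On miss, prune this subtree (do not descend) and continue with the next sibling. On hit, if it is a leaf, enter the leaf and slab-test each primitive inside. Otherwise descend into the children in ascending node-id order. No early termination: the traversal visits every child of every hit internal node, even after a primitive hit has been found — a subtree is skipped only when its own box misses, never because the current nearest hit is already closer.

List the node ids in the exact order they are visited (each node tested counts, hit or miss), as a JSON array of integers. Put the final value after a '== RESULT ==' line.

Traverse from the root:
N0 x:[23/2,26] y:[13,51] z:[12,55] -> hit [13,26], descend [6, 7, 8, 9]
  N6 x:[23/2,31/2] y:[43,49] z:[19,40] -> miss, prune
  N7 x:[23/2,26] y:[13,28] z:[39,45] -> miss, prune
  N8 x:[29/2,19] y:[32,51] z:[43,55] -> miss, prune
  N9 x:[25/2,19] y:[14,22] z:[12,36] -> hit [14,19], descend [3, 5]
    N3 x:[14,33/2] y:[19,22] z:[32,36] -> miss, prune
    N5 x:[25/2,19] y:[14,19] z:[12,20] -> hit [14,19] leaf, test {P2@t=17, P10(miss)}

order=[0, 6, 7, 8, 9, 3, 5]  |boxes|=7  |leaves|=1  hit=P2

== RESULT ==
[0, 6, 7, 8, 9, 3, 5]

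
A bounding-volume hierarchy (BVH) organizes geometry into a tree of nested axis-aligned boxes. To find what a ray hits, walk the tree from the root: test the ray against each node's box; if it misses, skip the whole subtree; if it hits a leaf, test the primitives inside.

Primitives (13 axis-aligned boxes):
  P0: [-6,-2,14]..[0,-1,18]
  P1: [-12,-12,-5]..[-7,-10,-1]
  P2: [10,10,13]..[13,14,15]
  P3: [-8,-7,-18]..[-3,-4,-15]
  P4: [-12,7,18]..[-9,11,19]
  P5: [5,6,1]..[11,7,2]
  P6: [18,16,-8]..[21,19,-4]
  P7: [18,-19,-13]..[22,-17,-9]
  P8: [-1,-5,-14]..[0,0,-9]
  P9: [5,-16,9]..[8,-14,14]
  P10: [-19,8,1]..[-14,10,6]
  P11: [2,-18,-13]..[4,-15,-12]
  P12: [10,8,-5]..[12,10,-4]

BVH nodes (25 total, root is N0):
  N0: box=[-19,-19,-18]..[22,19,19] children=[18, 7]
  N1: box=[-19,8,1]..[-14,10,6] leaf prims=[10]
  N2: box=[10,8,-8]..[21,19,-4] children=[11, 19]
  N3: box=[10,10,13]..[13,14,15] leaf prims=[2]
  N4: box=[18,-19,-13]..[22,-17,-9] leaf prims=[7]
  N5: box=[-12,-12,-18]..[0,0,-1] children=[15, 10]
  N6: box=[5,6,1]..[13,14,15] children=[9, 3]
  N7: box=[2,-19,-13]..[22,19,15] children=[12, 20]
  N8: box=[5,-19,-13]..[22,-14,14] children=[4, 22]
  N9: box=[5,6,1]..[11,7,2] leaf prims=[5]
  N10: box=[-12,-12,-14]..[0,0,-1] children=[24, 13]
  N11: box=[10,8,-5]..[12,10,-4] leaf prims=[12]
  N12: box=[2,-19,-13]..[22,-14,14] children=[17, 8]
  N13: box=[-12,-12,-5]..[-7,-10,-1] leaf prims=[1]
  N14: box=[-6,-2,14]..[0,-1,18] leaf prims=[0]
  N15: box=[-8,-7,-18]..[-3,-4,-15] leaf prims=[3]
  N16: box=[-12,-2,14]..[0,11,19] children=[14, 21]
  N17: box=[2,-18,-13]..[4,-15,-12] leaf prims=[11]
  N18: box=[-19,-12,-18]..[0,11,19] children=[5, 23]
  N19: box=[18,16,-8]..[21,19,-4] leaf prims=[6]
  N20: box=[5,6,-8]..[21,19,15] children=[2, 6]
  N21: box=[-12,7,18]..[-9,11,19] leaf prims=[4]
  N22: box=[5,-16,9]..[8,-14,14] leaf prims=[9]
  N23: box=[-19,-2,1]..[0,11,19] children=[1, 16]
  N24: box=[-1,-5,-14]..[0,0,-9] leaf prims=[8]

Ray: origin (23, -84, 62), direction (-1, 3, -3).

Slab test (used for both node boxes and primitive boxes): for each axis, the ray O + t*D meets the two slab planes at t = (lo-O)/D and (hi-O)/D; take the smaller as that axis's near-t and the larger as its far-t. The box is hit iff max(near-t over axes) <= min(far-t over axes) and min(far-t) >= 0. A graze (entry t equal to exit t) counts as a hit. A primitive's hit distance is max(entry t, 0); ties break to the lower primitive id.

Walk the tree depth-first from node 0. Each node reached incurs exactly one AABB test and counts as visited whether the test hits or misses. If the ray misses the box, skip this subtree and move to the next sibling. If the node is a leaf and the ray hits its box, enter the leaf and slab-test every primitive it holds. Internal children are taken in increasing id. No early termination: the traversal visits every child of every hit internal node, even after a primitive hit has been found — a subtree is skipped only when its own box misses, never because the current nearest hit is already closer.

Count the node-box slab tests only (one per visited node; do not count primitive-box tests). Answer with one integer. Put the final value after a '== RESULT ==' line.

Traverse from the root:
N0 x:[1,42] y:[65/3,103/3] z:[43/3,80/3] -> hit [65/3,80/3], descend [7, 18]
  N7 x:[1,21] y:[65/3,103/3] z:[47/3,25] -> miss, prune
  N18 x:[23,42] y:[24,95/3] z:[43/3,80/3] -> hit [24,80/3], descend [5, 23]
    N5 x:[23,35] y:[24,28] z:[21,80/3] -> hit [24,80/3], descend [10, 15]
      N10 x:[23,35] y:[24,28] z:[21,76/3] -> hit [24,76/3], descend [13, 24]
        N13 x:[30,35] y:[24,74/3] z:[21,67/3] -> miss, prune
        N24 x:[23,24] y:[79/3,28] z:[71/3,76/3] -> miss, prune
      N15 x:[26,31] y:[77/3,80/3] z:[77/3,80/3] -> hit [26,80/3] leaf, test {P3@t=26}
    N23 x:[23,42] y:[82/3,95/3] z:[43/3,61/3] -> miss, prune

order=[0, 7, 18, 5, 10, 13, 24, 15, 23]  |boxes|=9  |leaves|=1  hit=P3

== RESULT ==
9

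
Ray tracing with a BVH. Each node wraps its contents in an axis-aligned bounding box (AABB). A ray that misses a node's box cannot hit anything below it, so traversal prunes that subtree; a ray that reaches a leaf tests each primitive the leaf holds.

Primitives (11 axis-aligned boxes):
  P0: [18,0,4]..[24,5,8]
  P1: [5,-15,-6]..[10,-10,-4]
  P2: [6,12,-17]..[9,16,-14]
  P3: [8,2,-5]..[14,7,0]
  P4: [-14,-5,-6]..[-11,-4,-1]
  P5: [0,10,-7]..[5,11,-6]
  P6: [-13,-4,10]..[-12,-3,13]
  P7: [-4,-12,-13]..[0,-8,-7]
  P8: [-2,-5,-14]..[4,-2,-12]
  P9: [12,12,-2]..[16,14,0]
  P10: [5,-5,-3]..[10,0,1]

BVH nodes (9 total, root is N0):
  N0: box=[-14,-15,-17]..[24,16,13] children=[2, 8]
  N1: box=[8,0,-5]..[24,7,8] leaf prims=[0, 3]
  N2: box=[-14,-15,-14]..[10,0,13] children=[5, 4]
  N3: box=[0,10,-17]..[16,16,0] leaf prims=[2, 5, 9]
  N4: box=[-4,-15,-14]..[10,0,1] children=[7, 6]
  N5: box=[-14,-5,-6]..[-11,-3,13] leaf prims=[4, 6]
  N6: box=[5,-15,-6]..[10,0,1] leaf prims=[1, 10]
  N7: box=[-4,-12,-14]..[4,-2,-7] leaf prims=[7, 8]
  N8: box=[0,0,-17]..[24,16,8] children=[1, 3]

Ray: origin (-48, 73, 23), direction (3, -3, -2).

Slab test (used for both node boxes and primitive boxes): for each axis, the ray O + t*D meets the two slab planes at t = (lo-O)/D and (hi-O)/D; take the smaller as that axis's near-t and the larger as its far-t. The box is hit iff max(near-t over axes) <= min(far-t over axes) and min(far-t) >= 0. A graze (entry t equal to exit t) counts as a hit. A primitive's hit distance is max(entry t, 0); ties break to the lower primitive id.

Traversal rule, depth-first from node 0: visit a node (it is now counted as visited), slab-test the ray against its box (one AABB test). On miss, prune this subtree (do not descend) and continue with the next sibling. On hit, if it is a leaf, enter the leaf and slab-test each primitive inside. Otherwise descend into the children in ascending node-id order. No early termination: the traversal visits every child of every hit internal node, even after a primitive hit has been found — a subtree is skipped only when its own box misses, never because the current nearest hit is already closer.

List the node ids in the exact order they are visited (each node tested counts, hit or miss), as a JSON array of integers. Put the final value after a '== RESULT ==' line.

Trace the traversal:
N0 x:[34/3,24] y:[19,88/3] z:[5,20] -> hit [19,20], descend [2, 8]
  N2 x:[34/3,58/3] y:[73/3,88/3] z:[5,37/2] -> miss, prune
  N8 x:[16,24] y:[19,73/3] z:[15/2,20] -> hit [19,20], descend [1, 3]
    N1 x:[56/3,24] y:[22,73/3] z:[15/2,14] -> miss, prune
    N3 x:[16,64/3] y:[19,21] z:[23/2,20] -> hit [19,20] leaf, test {P2@t=19, P5(miss), P9(miss)}

order=[0, 2, 8, 1, 3]  |boxes|=5  |leaves|=1  hit=P2

== RESULT ==
[0, 2, 8, 1, 3]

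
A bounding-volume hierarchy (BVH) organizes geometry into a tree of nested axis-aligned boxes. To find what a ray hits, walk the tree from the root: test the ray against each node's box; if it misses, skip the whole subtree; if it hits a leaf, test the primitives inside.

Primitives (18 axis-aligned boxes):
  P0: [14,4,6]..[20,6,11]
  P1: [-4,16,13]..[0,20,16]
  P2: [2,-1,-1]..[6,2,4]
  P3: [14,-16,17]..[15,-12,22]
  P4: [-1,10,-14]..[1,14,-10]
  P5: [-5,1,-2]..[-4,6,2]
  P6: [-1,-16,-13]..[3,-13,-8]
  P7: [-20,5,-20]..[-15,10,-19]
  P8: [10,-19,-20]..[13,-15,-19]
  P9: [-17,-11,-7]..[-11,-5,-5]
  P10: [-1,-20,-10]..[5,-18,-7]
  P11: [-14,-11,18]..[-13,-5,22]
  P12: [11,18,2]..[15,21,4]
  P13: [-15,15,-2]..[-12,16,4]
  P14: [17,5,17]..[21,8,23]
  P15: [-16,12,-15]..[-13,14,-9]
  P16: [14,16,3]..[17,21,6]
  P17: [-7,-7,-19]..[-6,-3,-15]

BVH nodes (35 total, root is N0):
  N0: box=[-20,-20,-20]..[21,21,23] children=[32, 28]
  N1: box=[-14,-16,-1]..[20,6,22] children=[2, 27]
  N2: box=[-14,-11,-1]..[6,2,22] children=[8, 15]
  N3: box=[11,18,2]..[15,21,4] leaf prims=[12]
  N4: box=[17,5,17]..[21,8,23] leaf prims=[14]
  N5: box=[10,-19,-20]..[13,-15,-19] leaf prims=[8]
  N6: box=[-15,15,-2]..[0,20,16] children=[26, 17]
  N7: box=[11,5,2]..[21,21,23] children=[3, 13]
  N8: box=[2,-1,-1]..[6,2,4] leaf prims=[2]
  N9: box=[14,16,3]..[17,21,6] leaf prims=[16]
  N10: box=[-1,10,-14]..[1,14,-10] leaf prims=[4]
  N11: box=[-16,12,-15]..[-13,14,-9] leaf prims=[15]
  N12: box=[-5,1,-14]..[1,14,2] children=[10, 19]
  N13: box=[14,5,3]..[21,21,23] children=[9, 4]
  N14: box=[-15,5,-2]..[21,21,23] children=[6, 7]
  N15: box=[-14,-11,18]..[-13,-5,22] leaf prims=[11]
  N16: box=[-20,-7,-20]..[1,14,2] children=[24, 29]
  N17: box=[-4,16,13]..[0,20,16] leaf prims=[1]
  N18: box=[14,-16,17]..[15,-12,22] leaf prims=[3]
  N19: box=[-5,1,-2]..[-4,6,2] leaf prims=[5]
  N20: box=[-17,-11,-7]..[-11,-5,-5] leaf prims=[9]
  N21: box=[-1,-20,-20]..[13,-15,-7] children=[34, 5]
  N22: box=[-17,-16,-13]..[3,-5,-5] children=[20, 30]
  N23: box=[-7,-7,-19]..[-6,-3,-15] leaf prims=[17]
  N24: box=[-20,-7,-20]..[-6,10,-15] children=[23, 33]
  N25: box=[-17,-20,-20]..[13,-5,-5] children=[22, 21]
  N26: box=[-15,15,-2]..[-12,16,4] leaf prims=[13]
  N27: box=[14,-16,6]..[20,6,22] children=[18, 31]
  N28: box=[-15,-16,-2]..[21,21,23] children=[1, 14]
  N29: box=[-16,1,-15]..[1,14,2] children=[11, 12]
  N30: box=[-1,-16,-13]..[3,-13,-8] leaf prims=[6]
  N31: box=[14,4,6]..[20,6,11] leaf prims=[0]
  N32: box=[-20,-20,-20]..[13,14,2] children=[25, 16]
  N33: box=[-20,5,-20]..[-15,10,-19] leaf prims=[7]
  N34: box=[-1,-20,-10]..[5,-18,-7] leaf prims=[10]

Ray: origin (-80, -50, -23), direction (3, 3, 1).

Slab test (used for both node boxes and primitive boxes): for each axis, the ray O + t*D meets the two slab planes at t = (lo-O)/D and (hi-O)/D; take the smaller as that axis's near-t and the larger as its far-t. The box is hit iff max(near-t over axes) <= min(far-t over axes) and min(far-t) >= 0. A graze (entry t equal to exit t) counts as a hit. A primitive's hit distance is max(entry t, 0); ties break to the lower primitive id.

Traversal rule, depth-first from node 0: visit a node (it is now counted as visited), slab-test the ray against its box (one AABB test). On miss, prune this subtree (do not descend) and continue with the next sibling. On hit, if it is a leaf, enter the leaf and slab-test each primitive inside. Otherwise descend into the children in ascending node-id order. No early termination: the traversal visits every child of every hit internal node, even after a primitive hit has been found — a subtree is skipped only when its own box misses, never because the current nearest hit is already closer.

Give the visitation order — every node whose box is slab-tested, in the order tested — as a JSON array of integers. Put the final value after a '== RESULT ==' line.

Walk:
N0 x:[20,101/3] y:[10,71/3] z:[3,46] -> hit [20,71/3], descend [28, 32]
  N28 x:[65/3,101/3] y:[34/3,71/3] z:[21,46] -> hit [65/3,71/3], descend [1, 14]
    N1 x:[22,100/3] y:[34/3,56/3] z:[22,45] -> miss, prune
    N14 x:[65/3,101/3] y:[55/3,71/3] z:[21,46] -> hit [65/3,71/3], descend [6, 7]
      N6 x:[65/3,80/3] y:[65/3,70/3] z:[21,39] -> hit [65/3,70/3], descend [17, 26]
        N17 x:[76/3,80/3] y:[22,70/3] z:[36,39] -> miss, prune
        N26 x:[65/3,68/3] y:[65/3,22] z:[21,27] -> hit [65/3,22] leaf, test {P13@t=65/3}
      N7 x:[91/3,101/3] y:[55/3,71/3] z:[25,46] -> miss, prune
  N32 x:[20,31] y:[10,64/3] z:[3,25] -> hit [20,64/3], descend [16, 25]
    N16 x:[20,27] y:[43/3,64/3] z:[3,25] -> hit [20,64/3], descend [24, 29]
      N24 x:[20,74/3] y:[43/3,20] z:[3,8] -> miss, prune
      N29 x:[64/3,27] y:[17,64/3] z:[8,25] -> hit [64/3,64/3], descend [11, 12]
        N11 x:[64/3,67/3] y:[62/3,64/3] z:[8,14] -> miss, prune
        N12 x:[25,27] y:[17,64/3] z:[9,25] -> miss, prune
    N25 x:[21,31] y:[10,15] z:[3,18] -> miss, prune

Summary -> nodes [0, 28, 1, 14, 6, 17, 26, 7, 32, 16, 24, 29, 11, 12, 25]; box-tests=15; leaf-entries=1; first=P13

== RESULT ==
[0, 28, 1, 14, 6, 17, 26, 7, 32, 16, 24, 29, 11, 12, 25]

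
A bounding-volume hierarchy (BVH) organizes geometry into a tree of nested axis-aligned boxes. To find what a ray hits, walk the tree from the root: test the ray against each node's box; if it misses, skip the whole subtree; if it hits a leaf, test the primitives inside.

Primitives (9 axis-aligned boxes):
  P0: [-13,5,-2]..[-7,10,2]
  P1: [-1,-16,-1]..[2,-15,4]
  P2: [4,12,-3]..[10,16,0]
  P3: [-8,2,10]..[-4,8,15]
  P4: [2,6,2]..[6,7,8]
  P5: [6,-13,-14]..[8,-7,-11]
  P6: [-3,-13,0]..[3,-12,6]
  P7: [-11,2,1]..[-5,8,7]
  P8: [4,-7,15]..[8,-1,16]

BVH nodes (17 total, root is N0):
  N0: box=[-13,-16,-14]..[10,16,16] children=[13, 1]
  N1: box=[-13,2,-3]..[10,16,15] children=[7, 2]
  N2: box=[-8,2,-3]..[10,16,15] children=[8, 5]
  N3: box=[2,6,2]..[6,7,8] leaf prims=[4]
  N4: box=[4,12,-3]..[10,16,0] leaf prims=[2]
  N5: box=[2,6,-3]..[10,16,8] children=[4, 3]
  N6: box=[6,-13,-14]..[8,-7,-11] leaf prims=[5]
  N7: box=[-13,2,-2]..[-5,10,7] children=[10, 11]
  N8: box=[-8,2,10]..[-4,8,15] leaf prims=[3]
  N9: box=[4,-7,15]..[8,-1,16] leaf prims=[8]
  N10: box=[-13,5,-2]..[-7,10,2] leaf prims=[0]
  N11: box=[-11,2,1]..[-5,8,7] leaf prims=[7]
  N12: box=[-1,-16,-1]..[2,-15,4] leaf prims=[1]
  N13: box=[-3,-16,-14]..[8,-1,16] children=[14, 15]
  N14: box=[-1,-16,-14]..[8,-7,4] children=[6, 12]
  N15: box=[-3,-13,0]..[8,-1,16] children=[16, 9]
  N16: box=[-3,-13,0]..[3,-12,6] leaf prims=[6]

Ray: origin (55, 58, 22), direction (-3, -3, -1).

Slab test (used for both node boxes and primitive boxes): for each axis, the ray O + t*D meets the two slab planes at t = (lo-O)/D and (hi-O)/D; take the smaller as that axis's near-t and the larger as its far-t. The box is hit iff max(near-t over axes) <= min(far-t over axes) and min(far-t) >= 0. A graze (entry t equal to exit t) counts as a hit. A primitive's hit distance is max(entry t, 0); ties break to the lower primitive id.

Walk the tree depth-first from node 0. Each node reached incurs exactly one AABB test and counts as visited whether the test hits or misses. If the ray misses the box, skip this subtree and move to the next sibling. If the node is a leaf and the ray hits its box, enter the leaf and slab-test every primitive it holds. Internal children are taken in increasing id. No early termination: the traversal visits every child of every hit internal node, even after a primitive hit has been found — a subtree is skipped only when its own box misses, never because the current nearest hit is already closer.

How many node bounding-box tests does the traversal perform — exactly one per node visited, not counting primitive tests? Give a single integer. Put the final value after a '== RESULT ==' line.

Trace the traversal:
N0 x:[15,68/3] y:[14,74/3] z:[6,36] -> hit [15,68/3], descend [1, 13]
  N1 x:[15,68/3] y:[14,56/3] z:[7,25] -> hit [15,56/3], descend [2, 7]
    N2 x:[15,21] y:[14,56/3] z:[7,25] -> hit [15,56/3], descend [5, 8]
      N5 x:[15,53/3] y:[14,52/3] z:[14,25] -> hit [15,52/3], descend [3, 4]
        N3 x:[49/3,53/3] y:[17,52/3] z:[14,20] -> hit [17,52/3] leaf, test {P4@t=17}
        N4 x:[15,17] y:[14,46/3] z:[22,25] -> miss, prune
      N8 x:[59/3,21] y:[50/3,56/3] z:[7,12] -> miss, prune
    N7 x:[20,68/3] y:[16,56/3] z:[15,24] -> miss, prune
  N13 x:[47/3,58/3] y:[59/3,74/3] z:[6,36] -> miss, prune

Visited [0, 1, 2, 5, 3, 4, 8, 7, 13]. Tests: 9 box, 1 leaf. Nearest: P4.

== RESULT ==
9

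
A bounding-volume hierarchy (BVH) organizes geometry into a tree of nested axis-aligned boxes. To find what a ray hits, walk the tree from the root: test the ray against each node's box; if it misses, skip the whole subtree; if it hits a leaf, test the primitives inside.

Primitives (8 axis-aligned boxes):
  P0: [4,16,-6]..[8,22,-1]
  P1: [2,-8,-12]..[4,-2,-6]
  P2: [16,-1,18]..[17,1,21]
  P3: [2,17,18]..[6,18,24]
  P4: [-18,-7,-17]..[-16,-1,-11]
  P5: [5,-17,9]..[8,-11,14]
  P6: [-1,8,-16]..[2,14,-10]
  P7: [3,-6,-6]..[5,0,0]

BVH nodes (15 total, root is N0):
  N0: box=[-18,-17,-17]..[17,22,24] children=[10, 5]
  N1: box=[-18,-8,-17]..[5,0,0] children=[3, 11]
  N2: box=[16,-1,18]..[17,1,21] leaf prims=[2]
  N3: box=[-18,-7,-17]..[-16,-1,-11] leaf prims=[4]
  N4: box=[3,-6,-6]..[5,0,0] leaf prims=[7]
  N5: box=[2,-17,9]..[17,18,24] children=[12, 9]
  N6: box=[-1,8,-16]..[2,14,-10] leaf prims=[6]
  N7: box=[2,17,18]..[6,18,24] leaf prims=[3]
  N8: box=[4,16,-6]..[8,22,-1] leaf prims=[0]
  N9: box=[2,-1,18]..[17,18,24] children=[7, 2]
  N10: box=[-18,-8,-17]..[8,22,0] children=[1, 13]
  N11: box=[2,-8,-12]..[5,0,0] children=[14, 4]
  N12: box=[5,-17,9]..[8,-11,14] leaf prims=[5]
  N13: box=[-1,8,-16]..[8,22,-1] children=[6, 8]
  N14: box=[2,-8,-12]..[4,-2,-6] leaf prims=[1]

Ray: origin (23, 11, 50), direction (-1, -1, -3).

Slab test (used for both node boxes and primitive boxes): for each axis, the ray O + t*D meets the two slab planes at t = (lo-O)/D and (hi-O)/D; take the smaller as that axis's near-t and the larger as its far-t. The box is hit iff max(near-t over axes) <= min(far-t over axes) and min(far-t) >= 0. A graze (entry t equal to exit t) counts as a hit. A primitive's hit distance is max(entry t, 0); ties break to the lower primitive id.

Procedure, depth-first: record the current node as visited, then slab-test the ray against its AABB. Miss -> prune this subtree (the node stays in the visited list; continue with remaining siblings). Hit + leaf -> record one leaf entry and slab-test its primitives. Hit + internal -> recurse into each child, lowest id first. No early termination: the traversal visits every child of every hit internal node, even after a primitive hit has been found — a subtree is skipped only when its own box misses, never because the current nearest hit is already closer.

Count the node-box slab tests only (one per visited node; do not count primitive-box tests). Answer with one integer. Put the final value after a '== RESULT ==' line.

Trace the traversal:
N0 x:[6,41] y:[-11,28] z:[26/3,67/3] -> hit [26/3,67/3], descend [5, 10]
  N5 x:[6,21] y:[-7,28] z:[26/3,41/3] -> hit [26/3,41/3], descend [9, 12]
    N9 x:[6,21] y:[-7,12] z:[26/3,32/3] -> hit [26/3,32/3], descend [2, 7]
      N2 x:[6,7] y:[10,12] z:[29/3,32/3] -> miss, prune
      N7 x:[17,21] y:[-7,-6] z:[26/3,32/3] -> miss, prune
    N12 x:[15,18] y:[22,28] z:[12,41/3] -> miss, prune
  N10 x:[15,41] y:[-11,19] z:[50/3,67/3] -> hit [50/3,19], descend [1, 13]
    N1 x:[18,41] y:[11,19] z:[50/3,67/3] -> hit [18,19], descend [3, 11]
      N3 x:[39,41] y:[12,18] z:[61/3,67/3] -> miss, prune
      N11 x:[18,21] y:[11,19] z:[50/3,62/3] -> hit [18,19], descend [4, 14]
        N4 x:[18,20] y:[11,17] z:[50/3,56/3] -> miss, prune
        N14 x:[19,21] y:[13,19] z:[56/3,62/3] -> hit [19,19] leaf, test {P1@t=19}
    N13 x:[15,24] y:[-11,3] z:[17,22] -> miss, prune

order=[0, 5, 9, 2, 7, 12, 10, 1, 3, 11, 4, 14, 13]  |boxes|=13  |leaves|=1  hit=P1

== RESULT ==
13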